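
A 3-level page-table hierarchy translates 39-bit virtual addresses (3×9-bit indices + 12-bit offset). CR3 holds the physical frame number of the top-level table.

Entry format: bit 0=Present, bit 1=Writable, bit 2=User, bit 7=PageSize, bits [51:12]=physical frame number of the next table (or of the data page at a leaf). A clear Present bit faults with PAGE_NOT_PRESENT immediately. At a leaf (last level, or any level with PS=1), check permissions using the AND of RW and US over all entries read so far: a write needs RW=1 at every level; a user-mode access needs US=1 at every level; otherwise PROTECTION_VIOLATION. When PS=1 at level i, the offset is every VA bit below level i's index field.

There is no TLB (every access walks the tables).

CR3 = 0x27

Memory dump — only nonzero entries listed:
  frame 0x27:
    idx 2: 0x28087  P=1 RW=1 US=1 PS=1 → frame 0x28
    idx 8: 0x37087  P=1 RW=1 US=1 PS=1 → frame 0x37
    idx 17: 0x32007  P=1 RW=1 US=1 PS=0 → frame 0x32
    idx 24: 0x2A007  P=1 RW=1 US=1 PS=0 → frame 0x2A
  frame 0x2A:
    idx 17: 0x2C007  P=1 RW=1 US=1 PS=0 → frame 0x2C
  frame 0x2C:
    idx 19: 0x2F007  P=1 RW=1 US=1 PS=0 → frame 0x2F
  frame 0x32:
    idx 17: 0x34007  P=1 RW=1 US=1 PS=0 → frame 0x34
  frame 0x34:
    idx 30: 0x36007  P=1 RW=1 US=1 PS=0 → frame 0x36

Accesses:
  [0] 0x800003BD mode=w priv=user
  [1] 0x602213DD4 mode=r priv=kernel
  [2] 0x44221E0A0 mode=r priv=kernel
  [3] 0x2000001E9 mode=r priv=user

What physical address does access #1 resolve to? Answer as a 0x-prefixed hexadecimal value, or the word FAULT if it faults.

Per-access translation:
#0 VA=0x800003BD (w,user):
  lvl0: tbl 0x27, slot 2 ⇒ 0x28087 (P1/RW1/US1/PS1)
  ✓ 0x283BD (huge @L0)  — 1 lookups
#1 VA=0x602213DD4 (r,kernel):
  lvl0: tbl 0x27, slot 24 ⇒ 0x2A007 (P1/RW1/US1/PS0)
  lvl1: tbl 0x2A, slot 17 ⇒ 0x2C007 (P1/RW1/US1/PS0)
  lvl2: tbl 0x2C, slot 19 ⇒ 0x2F007 (P1/RW1/US1/PS0)
  ✓ 0x2FDD4  — 3 lookups
#2 VA=0x44221E0A0 (r,kernel):
  lvl0: tbl 0x27, slot 17 ⇒ 0x32007 (P1/RW1/US1/PS0)
  lvl1: tbl 0x32, slot 17 ⇒ 0x34007 (P1/RW1/US1/PS0)
  lvl2: tbl 0x34, slot 30 ⇒ 0x36007 (P1/RW1/US1/PS0)
  ✓ 0x360A0  — 3 lookups
#3 VA=0x2000001E9 (r,user):
  lvl0: tbl 0x27, slot 8 ⇒ 0x37087 (P1/RW1/US1/PS1)
  ✓ 0x371E9 (huge @L0)  — 1 lookups

Access #1 PA: 0x2FDD4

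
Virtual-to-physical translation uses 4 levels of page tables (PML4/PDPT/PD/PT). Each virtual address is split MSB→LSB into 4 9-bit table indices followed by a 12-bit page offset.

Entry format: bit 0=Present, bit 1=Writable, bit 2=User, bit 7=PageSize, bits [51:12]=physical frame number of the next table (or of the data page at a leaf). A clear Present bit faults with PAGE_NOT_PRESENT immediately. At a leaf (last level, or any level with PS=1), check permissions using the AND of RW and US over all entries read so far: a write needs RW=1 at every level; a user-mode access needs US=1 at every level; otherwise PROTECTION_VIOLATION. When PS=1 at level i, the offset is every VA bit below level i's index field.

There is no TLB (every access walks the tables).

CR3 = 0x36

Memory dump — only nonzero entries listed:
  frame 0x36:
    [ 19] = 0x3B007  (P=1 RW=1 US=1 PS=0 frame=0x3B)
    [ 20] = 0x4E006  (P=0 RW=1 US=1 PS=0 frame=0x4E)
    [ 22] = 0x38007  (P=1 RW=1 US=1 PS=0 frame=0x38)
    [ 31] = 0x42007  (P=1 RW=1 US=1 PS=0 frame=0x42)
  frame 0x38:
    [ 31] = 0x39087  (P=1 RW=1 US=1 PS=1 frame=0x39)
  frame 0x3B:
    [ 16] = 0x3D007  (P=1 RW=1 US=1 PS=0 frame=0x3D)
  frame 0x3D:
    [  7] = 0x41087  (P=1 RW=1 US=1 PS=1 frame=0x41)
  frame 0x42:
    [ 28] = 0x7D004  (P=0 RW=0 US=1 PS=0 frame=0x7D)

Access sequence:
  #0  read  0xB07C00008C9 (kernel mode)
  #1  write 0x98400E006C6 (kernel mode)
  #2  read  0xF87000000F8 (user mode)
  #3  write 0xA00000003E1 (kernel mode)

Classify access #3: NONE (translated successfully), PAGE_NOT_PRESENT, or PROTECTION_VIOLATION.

Per-access translation:
#0 VA=0xB07C00008C9 (r,kernel):
  L0 @0x36[22] → 0x38007  P=1,RW=1,US=1,PS=0
  L1 @0x38[31] → 0x39087  P=1,RW=1,US=1,PS=1
  ✓ 0x398C9 (huge @L1)  — 2 lookups
#1 VA=0x98400E006C6 (w,kernel):
  L0 @0x36[19] → 0x3B007  P=1,RW=1,US=1,PS=0
  L1 @0x3B[16] → 0x3D007  P=1,RW=1,US=1,PS=0
  L2 @0x3D[7] → 0x41087  P=1,RW=1,US=1,PS=1
  ✓ 0x416C6 (huge @L2)  — 3 lookups
#2 VA=0xF87000000F8 (r,user):
  L0 @0x36[31] → 0x42007  P=1,RW=1,US=1,PS=0
  L1 @0x42[28] → 0x7D004  P=0,RW=0,US=1,PS=0
  → PAGE_NOT_PRESENT  (2 entries read)
#3 VA=0xA00000003E1 (w,kernel):
  L0 @0x36[20] → 0x4E006  P=0,RW=1,US=1,PS=0
  → PAGE_NOT_PRESENT  (1 entries read)

Access #3 fault: PAGE_NOT_PRESENT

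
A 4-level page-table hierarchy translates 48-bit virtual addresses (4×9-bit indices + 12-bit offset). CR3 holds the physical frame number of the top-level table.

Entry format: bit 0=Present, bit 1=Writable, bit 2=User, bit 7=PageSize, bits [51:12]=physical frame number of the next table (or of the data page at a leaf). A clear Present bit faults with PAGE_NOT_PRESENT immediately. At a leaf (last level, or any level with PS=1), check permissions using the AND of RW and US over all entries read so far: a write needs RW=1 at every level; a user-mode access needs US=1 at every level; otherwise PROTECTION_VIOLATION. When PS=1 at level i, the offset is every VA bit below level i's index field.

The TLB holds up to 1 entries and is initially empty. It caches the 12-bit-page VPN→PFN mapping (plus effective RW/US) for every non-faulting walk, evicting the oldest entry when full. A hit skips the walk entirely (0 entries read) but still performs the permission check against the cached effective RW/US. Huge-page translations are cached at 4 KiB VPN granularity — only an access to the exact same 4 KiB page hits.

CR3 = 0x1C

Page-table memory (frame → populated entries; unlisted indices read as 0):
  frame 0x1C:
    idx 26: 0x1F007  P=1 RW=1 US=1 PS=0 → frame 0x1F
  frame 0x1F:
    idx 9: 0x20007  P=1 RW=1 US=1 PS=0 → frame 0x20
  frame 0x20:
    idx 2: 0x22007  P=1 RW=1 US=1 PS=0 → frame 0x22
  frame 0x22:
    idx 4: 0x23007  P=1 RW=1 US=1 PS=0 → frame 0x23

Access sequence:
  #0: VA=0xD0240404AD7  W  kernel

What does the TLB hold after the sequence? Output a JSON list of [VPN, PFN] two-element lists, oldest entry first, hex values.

Trace:
#0 VA=0xD0240404AD7 (w,kernel):
  [0] read 0x1C idx=26: raw=0x1F007 flags P=1 W=1 U=1 S=0
  [1] read 0x1F idx=9: raw=0x20007 flags P=1 W=1 U=1 S=0
  [2] read 0x20 idx=2: raw=0x22007 flags P=1 W=1 U=1 S=0
  [3] read 0x22 idx=4: raw=0x23007 flags P=1 W=1 U=1 S=0
  ⇒ phys 0x23AD7  [4 reads]

TLB: [["0xD0240404", "0x23"]]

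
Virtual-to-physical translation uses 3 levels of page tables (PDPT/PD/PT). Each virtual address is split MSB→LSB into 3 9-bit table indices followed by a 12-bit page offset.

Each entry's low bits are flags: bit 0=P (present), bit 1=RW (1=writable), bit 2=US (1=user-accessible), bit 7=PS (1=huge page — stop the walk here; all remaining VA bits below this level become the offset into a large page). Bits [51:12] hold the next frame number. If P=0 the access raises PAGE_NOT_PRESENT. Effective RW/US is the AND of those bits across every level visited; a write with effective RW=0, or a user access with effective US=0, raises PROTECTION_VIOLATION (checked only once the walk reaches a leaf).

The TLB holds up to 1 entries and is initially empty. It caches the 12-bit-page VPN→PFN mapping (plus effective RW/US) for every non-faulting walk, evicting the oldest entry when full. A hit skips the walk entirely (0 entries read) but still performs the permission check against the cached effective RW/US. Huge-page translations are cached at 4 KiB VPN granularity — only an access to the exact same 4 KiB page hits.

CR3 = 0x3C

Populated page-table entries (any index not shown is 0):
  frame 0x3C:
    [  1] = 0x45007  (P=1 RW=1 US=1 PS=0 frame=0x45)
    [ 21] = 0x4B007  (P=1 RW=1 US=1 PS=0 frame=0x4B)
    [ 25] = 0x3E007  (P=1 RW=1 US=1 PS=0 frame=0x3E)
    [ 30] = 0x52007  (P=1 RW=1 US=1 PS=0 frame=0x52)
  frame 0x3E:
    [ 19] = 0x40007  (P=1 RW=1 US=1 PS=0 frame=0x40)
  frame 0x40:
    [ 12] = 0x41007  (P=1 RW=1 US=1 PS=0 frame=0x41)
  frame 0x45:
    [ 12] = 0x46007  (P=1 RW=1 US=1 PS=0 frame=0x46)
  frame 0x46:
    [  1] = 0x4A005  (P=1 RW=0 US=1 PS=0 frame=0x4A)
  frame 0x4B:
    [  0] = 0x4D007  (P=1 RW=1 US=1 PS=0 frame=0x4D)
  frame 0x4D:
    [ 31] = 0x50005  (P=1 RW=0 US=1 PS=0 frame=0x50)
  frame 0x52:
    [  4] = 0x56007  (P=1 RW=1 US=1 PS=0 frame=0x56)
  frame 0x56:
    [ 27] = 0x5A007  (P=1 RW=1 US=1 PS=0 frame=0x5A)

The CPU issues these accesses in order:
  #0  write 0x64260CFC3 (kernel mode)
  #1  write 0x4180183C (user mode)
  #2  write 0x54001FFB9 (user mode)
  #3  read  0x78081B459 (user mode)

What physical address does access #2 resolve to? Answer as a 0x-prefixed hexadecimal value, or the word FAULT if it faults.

Walk each access:
#0 VA=0x64260CFC3 (w,kernel):
  L0: frame=0x3C idx=25 entry=0x3E007 [P=1 RW=1 US=1 PS=0]
  L1: frame=0x3E idx=19 entry=0x40007 [P=1 RW=1 US=1 PS=0]
  L2: frame=0x40 idx=12 entry=0x41007 [P=1 RW=1 US=1 PS=0]
  ✓ 0x41FC3  — 3 lookups
#1 VA=0x4180183C (w,user):
  L0: frame=0x3C idx=1 entry=0x45007 [P=1 RW=1 US=1 PS=0]
  L1: frame=0x45 idx=12 entry=0x46007 [P=1 RW=1 US=1 PS=0]
  L2: frame=0x46 idx=1 entry=0x4A005 [P=1 RW=0 US=1 PS=0]
  ✗ PROTECTION_VIOLATION  [3 reads]
#2 VA=0x54001FFB9 (w,user):
  L0: frame=0x3C idx=21 entry=0x4B007 [P=1 RW=1 US=1 PS=0]
  L1: frame=0x4B idx=0 entry=0x4D007 [P=1 RW=1 US=1 PS=0]
  L2: frame=0x4D idx=31 entry=0x50005 [P=1 RW=0 US=1 PS=0]
  ✗ PROTECTION_VIOLATION  [3 reads]
#3 VA=0x78081B459 (r,user):
  L0: frame=0x3C idx=30 entry=0x52007 [P=1 RW=1 US=1 PS=0]
  L1: frame=0x52 idx=4 entry=0x56007 [P=1 RW=1 US=1 PS=0]
  L2: frame=0x56 idx=27 entry=0x5A007 [P=1 RW=1 US=1 PS=0]
  ✓ 0x5A459  — 3 lookups

Access #2 PA: FAULT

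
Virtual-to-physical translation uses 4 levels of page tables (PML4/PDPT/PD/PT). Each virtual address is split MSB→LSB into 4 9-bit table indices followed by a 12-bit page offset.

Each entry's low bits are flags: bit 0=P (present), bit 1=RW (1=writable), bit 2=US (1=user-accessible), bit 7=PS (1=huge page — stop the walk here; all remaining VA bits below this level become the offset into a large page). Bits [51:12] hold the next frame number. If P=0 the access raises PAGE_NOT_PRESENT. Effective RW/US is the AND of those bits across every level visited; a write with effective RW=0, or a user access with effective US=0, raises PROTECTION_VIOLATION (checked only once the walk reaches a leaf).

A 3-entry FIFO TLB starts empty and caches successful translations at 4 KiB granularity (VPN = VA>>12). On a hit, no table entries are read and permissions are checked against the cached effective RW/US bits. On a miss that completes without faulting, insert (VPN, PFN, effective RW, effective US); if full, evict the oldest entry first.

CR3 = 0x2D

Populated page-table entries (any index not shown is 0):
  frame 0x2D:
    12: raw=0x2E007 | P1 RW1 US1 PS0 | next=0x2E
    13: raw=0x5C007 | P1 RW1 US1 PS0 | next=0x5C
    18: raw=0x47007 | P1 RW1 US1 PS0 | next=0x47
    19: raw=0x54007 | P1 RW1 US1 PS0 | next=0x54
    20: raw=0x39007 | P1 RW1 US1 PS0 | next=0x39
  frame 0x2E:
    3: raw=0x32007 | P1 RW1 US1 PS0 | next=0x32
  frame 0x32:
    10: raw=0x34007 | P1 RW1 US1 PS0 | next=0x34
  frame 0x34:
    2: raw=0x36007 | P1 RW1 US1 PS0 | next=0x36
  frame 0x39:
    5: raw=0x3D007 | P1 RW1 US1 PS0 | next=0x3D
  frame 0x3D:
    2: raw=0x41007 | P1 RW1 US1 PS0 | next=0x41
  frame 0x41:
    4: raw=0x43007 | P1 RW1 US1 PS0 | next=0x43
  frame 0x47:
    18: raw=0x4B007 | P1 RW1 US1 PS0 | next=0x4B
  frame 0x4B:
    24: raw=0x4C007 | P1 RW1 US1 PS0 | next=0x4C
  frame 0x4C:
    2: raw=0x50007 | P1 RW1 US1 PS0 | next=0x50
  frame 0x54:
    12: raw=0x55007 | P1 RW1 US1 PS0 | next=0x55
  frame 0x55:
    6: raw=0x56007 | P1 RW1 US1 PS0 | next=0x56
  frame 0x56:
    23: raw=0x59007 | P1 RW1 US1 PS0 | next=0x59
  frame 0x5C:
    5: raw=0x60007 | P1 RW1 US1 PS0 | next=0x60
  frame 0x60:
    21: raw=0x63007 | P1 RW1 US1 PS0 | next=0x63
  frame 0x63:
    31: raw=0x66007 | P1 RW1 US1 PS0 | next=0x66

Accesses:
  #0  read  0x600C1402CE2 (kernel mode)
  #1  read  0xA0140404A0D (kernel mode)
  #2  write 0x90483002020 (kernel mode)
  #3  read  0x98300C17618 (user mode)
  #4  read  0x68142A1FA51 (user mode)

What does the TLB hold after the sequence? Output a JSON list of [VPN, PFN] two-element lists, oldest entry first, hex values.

Walk each access:
#0 VA=0x600C1402CE2 (r,kernel):
  L0: frame=0x2D idx=12 entry=0x2E007 [P=1 RW=1 US=1 PS=0]
  L1: frame=0x2E idx=3 entry=0x32007 [P=1 RW=1 US=1 PS=0]
  L2: frame=0x32 idx=10 entry=0x34007 [P=1 RW=1 US=1 PS=0]
  L3: frame=0x34 idx=2 entry=0x36007 [P=1 RW=1 US=1 PS=0]
  ✓ 0x36CE2  — 4 lookups
#1 VA=0xA0140404A0D (r,kernel):
  L0: frame=0x2D idx=20 entry=0x39007 [P=1 RW=1 US=1 PS=0]
  L1: frame=0x39 idx=5 entry=0x3D007 [P=1 RW=1 US=1 PS=0]
  L2: frame=0x3D idx=2 entry=0x41007 [P=1 RW=1 US=1 PS=0]
  L3: frame=0x41 idx=4 entry=0x43007 [P=1 RW=1 US=1 PS=0]
  ✓ 0x43A0D  — 4 lookups
#2 VA=0x90483002020 (w,kernel):
  L0: frame=0x2D idx=18 entry=0x47007 [P=1 RW=1 US=1 PS=0]
  L1: frame=0x47 idx=18 entry=0x4B007 [P=1 RW=1 US=1 PS=0]
  L2: frame=0x4B idx=24 entry=0x4C007 [P=1 RW=1 US=1 PS=0]
  L3: frame=0x4C idx=2 entry=0x50007 [P=1 RW=1 US=1 PS=0]
  ✓ 0x50020  — 4 lookups
#3 VA=0x98300C17618 (r,user):
  L0: frame=0x2D idx=19 entry=0x54007 [P=1 RW=1 US=1 PS=0]
  L1: frame=0x54 idx=12 entry=0x55007 [P=1 RW=1 US=1 PS=0]
  L2: frame=0x55 idx=6 entry=0x56007 [P=1 RW=1 US=1 PS=0]
  L3: frame=0x56 idx=23 entry=0x59007 [P=1 RW=1 US=1 PS=0]
  ✓ 0x59618  — 4 lookups
#4 VA=0x68142A1FA51 (r,user):
  L0: frame=0x2D idx=13 entry=0x5C007 [P=1 RW=1 US=1 PS=0]
  L1: frame=0x5C idx=5 entry=0x60007 [P=1 RW=1 US=1 PS=0]
  L2: frame=0x60 idx=21 entry=0x63007 [P=1 RW=1 US=1 PS=0]
  L3: frame=0x63 idx=31 entry=0x66007 [P=1 RW=1 US=1 PS=0]
  ✓ 0x66A51  — 4 lookups

TLB: [["0x90483002", "0x50"], ["0x98300C17", "0x59"], ["0x68142A1F", "0x66"]]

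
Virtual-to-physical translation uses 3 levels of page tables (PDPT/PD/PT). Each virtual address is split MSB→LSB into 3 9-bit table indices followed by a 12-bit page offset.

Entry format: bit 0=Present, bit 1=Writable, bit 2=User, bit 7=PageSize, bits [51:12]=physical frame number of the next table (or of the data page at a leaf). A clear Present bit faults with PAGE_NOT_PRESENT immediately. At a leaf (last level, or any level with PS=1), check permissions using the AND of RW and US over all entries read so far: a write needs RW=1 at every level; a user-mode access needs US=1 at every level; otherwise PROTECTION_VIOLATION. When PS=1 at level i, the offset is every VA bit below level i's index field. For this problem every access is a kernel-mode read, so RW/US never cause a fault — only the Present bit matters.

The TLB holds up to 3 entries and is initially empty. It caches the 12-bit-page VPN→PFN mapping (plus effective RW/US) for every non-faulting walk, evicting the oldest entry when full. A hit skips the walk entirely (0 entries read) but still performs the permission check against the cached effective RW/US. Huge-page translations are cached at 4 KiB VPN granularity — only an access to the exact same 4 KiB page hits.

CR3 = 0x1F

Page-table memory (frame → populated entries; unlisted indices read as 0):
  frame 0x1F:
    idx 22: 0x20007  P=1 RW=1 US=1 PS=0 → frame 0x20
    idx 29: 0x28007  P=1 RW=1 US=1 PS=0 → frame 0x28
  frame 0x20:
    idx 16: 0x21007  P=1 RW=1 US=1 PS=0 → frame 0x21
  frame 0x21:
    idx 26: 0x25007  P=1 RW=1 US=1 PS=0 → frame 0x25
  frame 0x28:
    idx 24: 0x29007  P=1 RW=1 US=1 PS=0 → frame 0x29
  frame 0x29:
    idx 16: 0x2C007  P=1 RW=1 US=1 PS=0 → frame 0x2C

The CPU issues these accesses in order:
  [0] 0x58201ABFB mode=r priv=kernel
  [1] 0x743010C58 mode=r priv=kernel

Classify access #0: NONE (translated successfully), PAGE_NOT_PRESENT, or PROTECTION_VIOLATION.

Per-access translation:
#0 VA=0x58201ABFB (r,kernel):
  L0: frame=0x1F idx=22 entry=0x20007 [P=1 RW=1 US=1 PS=0]
  L1: frame=0x20 idx=16 entry=0x21007 [P=1 RW=1 US=1 PS=0]
  L2: frame=0x21 idx=26 entry=0x25007 [P=1 RW=1 US=1 PS=0]
  ⇒ phys 0x25BFB  [3 reads]
#1 VA=0x743010C58 (r,kernel):
  L0: frame=0x1F idx=29 entry=0x28007 [P=1 RW=1 US=1 PS=0]
  L1: frame=0x28 idx=24 entry=0x29007 [P=1 RW=1 US=1 PS=0]
  L2: frame=0x29 idx=16 entry=0x2C007 [P=1 RW=1 US=1 PS=0]
  ⇒ phys 0x2CC58  [3 reads]

Access #0 fault: NONE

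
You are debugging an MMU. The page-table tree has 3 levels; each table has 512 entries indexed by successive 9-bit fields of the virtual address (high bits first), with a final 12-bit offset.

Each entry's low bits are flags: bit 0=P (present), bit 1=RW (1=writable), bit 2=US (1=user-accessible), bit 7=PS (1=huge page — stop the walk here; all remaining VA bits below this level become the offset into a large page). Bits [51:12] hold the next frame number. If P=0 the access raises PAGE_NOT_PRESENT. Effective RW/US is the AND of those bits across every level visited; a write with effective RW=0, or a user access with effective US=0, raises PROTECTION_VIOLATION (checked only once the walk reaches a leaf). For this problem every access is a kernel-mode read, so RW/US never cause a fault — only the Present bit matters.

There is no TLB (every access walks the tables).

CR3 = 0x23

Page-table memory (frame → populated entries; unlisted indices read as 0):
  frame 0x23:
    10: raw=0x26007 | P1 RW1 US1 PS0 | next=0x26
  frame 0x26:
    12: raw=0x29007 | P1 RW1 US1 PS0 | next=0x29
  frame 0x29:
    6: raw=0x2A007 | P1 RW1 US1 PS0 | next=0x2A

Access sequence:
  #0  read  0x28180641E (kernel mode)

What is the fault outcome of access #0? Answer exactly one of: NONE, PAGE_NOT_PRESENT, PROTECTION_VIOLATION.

Per-access translation:
#0 VA=0x28180641E (r,kernel):
  lvl0: tbl 0x23, slot 10 ⇒ 0x26007 (P1/RW1/US1/PS0)
  lvl1: tbl 0x26, slot 12 ⇒ 0x29007 (P1/RW1/US1/PS0)
  lvl2: tbl 0x29, slot 6 ⇒ 0x2A007 (P1/RW1/US1/PS0)
  → PA=0x2A41E  (3 entries read)

Access #0 fault: NONE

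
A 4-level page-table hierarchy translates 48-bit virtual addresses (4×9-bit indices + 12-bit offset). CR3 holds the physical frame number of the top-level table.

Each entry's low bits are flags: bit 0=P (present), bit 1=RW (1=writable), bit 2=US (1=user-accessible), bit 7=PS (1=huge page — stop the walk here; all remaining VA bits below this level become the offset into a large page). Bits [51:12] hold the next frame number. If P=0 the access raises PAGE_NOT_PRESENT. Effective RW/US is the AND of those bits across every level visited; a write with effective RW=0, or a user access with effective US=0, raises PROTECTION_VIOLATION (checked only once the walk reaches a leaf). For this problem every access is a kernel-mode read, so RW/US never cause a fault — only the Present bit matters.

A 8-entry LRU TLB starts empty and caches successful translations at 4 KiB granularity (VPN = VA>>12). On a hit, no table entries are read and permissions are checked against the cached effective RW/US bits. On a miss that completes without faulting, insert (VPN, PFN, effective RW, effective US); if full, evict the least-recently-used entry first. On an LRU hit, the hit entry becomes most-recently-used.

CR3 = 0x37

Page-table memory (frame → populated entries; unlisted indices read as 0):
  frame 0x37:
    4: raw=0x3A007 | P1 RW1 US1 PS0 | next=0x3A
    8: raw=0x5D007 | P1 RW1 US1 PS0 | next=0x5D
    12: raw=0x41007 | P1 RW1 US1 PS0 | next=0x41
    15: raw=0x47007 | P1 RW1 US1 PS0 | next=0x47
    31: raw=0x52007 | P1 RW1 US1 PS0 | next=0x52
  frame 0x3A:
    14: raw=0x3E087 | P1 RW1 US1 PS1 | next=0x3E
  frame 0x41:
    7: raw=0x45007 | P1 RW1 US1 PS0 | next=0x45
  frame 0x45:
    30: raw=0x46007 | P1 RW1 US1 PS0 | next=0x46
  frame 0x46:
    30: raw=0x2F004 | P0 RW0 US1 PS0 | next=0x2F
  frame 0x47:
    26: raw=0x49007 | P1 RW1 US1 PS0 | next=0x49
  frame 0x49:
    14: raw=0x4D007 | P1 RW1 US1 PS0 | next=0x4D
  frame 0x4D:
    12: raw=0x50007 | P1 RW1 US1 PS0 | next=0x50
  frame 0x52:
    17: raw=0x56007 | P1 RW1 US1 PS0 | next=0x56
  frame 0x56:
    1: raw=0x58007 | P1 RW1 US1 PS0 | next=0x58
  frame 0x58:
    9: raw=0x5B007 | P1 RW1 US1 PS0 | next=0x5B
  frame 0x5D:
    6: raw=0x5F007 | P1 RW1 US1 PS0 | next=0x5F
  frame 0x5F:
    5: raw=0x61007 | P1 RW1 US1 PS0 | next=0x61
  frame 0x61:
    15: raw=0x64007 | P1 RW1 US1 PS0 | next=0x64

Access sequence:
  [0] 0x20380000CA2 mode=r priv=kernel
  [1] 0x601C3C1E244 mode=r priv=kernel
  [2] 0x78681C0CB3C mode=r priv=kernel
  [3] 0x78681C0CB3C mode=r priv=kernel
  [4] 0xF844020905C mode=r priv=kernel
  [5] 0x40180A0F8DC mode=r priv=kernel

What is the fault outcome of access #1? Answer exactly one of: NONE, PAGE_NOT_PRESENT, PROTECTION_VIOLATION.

Walk each access:
#0 VA=0x20380000CA2 (r,kernel):
  [0] read 0x37 idx=4: raw=0x3A007 flags P=1 W=1 U=1 S=0
  [1] read 0x3A idx=14: raw=0x3E087 flags P=1 W=1 U=1 S=1
  ✓ 0x3ECA2 (huge @L1)  — 2 lookups
#1 VA=0x601C3C1E244 (r,kernel):
  [0] read 0x37 idx=12: raw=0x41007 flags P=1 W=1 U=1 S=0
  [1] read 0x41 idx=7: raw=0x45007 flags P=1 W=1 U=1 S=0
  [2] read 0x45 idx=30: raw=0x46007 flags P=1 W=1 U=1 S=0
  [3] read 0x46 idx=30: raw=0x2F004 flags P=0 W=0 U=1 S=0
  ⇒ fault: PAGE_NOT_PRESENT  — 4 lookups
#2 VA=0x78681C0CB3C (r,kernel):
  [0] read 0x37 idx=15: raw=0x47007 flags P=1 W=1 U=1 S=0
  [1] read 0x47 idx=26: raw=0x49007 flags P=1 W=1 U=1 S=0
  [2] read 0x49 idx=14: raw=0x4D007 flags P=1 W=1 U=1 S=0
  [3] read 0x4D idx=12: raw=0x50007 flags P=1 W=1 U=1 S=0
  ✓ 0x50B3C  — 4 lookups
#3 VA=0x78681C0CB3C (r,kernel):
  TLB hit vpn=0x78681C0C → PA=0x50B3C
#4 VA=0xF844020905C (r,kernel):
  [0] read 0x37 idx=31: raw=0x52007 flags P=1 W=1 U=1 S=0
  [1] read 0x52 idx=17: raw=0x56007 flags P=1 W=1 U=1 S=0
  [2] read 0x56 idx=1: raw=0x58007 flags P=1 W=1 U=1 S=0
  [3] read 0x58 idx=9: raw=0x5B007 flags P=1 W=1 U=1 S=0
  ✓ 0x5B05C  — 4 lookups
#5 VA=0x40180A0F8DC (r,kernel):
  [0] read 0x37 idx=8: raw=0x5D007 flags P=1 W=1 U=1 S=0
  [1] read 0x5D idx=6: raw=0x5F007 flags P=1 W=1 U=1 S=0
  [2] read 0x5F idx=5: raw=0x61007 flags P=1 W=1 U=1 S=0
  [3] read 0x61 idx=15: raw=0x64007 flags P=1 W=1 U=1 S=0
  ✓ 0x648DC  — 4 lookups

Access #1 fault: PAGE_NOT_PRESENT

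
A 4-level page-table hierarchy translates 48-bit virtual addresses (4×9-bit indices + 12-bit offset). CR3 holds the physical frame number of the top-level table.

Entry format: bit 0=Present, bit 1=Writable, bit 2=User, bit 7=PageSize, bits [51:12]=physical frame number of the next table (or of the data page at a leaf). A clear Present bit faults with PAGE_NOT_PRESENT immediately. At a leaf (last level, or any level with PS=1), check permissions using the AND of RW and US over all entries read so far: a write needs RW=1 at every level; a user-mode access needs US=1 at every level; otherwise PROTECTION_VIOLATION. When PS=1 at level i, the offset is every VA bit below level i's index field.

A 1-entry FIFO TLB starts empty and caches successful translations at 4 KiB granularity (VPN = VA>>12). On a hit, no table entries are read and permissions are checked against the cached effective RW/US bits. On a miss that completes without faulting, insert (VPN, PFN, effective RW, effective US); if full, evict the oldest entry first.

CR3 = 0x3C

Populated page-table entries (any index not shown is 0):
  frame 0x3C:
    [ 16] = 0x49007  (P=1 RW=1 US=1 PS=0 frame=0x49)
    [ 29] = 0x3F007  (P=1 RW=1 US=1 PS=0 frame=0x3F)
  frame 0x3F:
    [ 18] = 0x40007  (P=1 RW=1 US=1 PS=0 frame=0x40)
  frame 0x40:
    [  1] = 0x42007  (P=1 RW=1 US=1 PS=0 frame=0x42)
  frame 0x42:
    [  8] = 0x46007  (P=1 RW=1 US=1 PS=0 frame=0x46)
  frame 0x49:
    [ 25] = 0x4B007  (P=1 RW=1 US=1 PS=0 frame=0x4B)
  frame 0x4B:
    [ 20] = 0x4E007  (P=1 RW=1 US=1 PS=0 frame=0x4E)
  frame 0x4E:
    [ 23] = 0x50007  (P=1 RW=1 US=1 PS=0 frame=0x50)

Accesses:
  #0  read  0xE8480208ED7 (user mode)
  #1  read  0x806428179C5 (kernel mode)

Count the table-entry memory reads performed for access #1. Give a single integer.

Walk each access:
#0 VA=0xE8480208ED7 (r,user):
  L0: frame=0x3C idx=29 entry=0x3F007 [P=1 RW=1 US=1 PS=0]
  L1: frame=0x3F idx=18 entry=0x40007 [P=1 RW=1 US=1 PS=0]
  L2: frame=0x40 idx=1 entry=0x42007 [P=1 RW=1 US=1 PS=0]
  L3: frame=0x42 idx=8 entry=0x46007 [P=1 RW=1 US=1 PS=0]
  ⇒ phys 0x46ED7  [4 reads]
#1 VA=0x806428179C5 (r,kernel):
  L0: frame=0x3C idx=16 entry=0x49007 [P=1 RW=1 US=1 PS=0]
  L1: frame=0x49 idx=25 entry=0x4B007 [P=1 RW=1 US=1 PS=0]
  L2: frame=0x4B idx=20 entry=0x4E007 [P=1 RW=1 US=1 PS=0]
  L3: frame=0x4E idx=23 entry=0x50007 [P=1 RW=1 US=1 PS=0]
  ⇒ phys 0x509C5  [4 reads]

Entries read for #1: 4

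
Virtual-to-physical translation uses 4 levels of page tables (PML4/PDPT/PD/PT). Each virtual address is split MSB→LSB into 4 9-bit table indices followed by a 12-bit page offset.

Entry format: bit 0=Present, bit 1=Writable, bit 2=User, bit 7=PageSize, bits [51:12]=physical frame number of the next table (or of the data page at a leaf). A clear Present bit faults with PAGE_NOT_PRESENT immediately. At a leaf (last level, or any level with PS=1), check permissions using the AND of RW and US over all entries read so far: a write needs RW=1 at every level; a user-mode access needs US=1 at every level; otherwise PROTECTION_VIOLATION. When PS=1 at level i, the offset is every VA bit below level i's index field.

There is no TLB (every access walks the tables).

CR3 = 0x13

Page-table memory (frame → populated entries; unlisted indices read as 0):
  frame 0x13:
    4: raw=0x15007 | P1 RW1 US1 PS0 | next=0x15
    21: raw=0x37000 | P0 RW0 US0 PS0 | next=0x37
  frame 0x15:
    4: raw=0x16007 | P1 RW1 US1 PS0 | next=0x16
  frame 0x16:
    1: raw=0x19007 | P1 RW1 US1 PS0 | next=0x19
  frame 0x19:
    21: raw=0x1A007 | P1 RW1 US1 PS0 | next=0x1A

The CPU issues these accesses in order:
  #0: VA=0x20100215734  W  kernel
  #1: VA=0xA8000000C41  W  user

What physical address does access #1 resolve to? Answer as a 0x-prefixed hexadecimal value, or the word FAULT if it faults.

Walk each access:
#0 VA=0x20100215734 (w,kernel):
  L0: frame=0x13 idx=4 entry=0x15007 [P=1 RW=1 US=1 PS=0]
  L1: frame=0x15 idx=4 entry=0x16007 [P=1 RW=1 US=1 PS=0]
  L2: frame=0x16 idx=1 entry=0x19007 [P=1 RW=1 US=1 PS=0]
  L3: frame=0x19 idx=21 entry=0x1A007 [P=1 RW=1 US=1 PS=0]
  ⇒ phys 0x1A734  [4 reads]
#1 VA=0xA8000000C41 (w,user):
  L0: frame=0x13 idx=21 entry=0x37000 [P=0 RW=0 US=0 PS=0]
  → PAGE_NOT_PRESENT  (1 entries read)

Access #1 PA: FAULT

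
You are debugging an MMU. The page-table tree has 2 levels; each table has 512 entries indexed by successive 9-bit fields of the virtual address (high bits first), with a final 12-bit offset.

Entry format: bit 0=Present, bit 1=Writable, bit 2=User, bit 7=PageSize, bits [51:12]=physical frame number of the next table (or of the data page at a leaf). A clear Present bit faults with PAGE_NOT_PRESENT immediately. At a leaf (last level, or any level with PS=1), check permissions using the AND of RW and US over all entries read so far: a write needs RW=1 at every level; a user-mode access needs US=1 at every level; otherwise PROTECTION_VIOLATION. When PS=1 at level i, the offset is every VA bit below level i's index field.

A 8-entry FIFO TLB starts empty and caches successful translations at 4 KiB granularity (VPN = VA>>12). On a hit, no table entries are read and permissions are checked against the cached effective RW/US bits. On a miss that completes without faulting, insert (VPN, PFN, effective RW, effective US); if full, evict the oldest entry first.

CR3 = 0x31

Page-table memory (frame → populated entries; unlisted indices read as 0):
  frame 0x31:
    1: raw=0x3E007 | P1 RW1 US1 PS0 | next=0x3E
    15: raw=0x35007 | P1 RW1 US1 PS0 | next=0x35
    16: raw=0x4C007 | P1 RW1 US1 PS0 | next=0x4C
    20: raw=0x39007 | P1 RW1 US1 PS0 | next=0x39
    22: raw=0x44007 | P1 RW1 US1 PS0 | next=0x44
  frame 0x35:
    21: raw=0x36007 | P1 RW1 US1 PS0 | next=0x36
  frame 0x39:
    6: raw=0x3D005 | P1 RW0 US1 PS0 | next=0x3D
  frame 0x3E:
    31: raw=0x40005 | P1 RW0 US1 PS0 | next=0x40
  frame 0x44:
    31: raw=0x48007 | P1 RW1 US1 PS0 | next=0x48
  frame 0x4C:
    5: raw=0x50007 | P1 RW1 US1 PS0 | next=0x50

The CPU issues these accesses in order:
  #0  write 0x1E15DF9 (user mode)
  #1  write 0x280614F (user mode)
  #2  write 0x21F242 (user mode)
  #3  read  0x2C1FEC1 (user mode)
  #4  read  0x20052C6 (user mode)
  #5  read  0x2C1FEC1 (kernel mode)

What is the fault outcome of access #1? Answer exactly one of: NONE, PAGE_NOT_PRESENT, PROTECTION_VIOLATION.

Per-access translation:
#0 VA=0x1E15DF9 (w,user):
  [0] read 0x31 idx=15: raw=0x35007 flags P=1 W=1 U=1 S=0
  [1] read 0x35 idx=21: raw=0x36007 flags P=1 W=1 U=1 S=0
  ✓ 0x36DF9  — 2 lookups
#1 VA=0x280614F (w,user):
  [0] read 0x31 idx=20: raw=0x39007 flags P=1 W=1 U=1 S=0
  [1] read 0x39 idx=6: raw=0x3D005 flags P=1 W=0 U=1 S=0
  → PROTECTION_VIOLATION  (2 entries read)
#2 VA=0x21F242 (w,user):
  [0] read 0x31 idx=1: raw=0x3E007 flags P=1 W=1 U=1 S=0
  [1] read 0x3E idx=31: raw=0x40005 flags P=1 W=0 U=1 S=0
  → PROTECTION_VIOLATION  (2 entries read)
#3 VA=0x2C1FEC1 (r,user):
  [0] read 0x31 idx=22: raw=0x44007 flags P=1 W=1 U=1 S=0
  [1] read 0x44 idx=31: raw=0x48007 flags P=1 W=1 U=1 S=0
  ✓ 0x48EC1  — 2 lookups
#4 VA=0x20052C6 (r,user):
  [0] read 0x31 idx=16: raw=0x4C007 flags P=1 W=1 U=1 S=0
  [1] read 0x4C idx=5: raw=0x50007 flags P=1 W=1 U=1 S=0
  ✓ 0x502C6  — 2 lookups
#5 VA=0x2C1FEC1 (r,kernel):
  TLB hit vpn=0x2C1F → PA=0x48EC1

Access #1 fault: PROTECTION_VIOLATION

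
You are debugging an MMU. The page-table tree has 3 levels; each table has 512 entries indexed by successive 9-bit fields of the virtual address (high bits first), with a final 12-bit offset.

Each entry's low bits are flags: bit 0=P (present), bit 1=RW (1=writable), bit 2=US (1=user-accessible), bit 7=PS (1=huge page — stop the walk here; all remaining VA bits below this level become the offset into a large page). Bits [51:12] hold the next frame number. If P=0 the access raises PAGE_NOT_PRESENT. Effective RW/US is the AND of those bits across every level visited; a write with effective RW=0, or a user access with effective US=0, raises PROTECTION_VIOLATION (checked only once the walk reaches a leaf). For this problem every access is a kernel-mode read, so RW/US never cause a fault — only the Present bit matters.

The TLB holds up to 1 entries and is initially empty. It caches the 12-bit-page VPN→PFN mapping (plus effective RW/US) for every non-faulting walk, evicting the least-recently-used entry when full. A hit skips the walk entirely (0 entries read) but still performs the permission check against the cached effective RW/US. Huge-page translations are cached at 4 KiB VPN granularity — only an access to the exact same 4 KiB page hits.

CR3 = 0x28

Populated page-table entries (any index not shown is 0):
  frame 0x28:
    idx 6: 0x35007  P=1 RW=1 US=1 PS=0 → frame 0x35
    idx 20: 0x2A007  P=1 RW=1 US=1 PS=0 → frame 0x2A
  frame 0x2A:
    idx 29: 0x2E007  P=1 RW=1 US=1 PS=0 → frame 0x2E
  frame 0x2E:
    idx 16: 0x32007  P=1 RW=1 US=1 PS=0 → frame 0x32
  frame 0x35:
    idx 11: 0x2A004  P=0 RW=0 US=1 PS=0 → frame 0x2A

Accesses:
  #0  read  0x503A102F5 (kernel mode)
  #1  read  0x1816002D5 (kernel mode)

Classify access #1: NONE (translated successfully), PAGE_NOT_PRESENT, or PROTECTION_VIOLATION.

Walk each access:
#0 VA=0x503A102F5 (r,kernel):
  L0: frame=0x28 idx=20 entry=0x2A007 [P=1 RW=1 US=1 PS=0]
  L1: frame=0x2A idx=29 entry=0x2E007 [P=1 RW=1 US=1 PS=0]
  L2: frame=0x2E idx=16 entry=0x32007 [P=1 RW=1 US=1 PS=0]
  ✓ 0x322F5  — 3 lookups
#1 VA=0x1816002D5 (r,kernel):
  L0: frame=0x28 idx=6 entry=0x35007 [P=1 RW=1 US=1 PS=0]
  L1: frame=0x35 idx=11 entry=0x2A004 [P=0 RW=0 US=1 PS=0]
  ✗ PAGE_NOT_PRESENT  [2 reads]

Access #1 fault: PAGE_NOT_PRESENT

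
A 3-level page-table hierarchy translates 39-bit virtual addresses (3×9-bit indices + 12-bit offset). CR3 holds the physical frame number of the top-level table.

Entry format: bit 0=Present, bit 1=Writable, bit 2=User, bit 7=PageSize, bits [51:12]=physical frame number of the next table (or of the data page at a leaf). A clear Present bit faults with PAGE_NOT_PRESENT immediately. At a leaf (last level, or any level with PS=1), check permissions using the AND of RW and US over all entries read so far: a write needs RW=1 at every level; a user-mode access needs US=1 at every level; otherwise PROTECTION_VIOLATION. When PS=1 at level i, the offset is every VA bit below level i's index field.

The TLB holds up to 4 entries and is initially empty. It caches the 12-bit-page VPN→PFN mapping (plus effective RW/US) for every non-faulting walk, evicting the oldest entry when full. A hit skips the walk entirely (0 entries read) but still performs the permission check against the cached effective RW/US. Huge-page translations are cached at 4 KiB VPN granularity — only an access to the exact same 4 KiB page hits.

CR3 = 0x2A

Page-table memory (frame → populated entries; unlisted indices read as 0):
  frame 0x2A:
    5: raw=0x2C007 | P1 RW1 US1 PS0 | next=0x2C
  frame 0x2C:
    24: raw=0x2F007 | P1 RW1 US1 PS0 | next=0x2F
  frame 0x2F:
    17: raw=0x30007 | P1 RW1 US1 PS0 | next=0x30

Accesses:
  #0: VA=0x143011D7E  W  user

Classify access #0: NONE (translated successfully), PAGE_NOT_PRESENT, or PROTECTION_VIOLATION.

Per-access translation:
#0 VA=0x143011D7E (w,user):
  L0: frame=0x2A idx=5 entry=0x2C007 [P=1 RW=1 US=1 PS=0]
  L1: frame=0x2C idx=24 entry=0x2F007 [P=1 RW=1 US=1 PS=0]
  L2: frame=0x2F idx=17 entry=0x30007 [P=1 RW=1 US=1 PS=0]
  → PA=0x30D7E  (3 entries read)

Access #0 fault: NONE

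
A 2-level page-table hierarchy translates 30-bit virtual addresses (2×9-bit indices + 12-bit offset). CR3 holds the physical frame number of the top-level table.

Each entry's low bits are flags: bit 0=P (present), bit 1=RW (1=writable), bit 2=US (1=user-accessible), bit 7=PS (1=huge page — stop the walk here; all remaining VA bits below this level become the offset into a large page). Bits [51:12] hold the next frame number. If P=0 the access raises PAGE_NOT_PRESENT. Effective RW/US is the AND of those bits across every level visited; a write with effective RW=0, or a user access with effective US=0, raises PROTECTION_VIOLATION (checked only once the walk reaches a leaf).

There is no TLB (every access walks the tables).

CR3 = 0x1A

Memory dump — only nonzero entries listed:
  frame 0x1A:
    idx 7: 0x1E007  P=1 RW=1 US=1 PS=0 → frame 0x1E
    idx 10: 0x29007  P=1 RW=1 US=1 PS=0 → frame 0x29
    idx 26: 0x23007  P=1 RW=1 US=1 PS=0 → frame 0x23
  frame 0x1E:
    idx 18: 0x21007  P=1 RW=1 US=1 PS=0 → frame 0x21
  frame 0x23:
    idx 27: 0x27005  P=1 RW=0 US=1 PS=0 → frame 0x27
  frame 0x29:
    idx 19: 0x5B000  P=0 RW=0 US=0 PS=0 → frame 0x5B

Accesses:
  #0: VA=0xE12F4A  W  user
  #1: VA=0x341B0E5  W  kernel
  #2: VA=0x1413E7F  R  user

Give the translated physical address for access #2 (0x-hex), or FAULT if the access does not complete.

Per-access translation:
#0 VA=0xE12F4A (w,user):
  lvl0: tbl 0x1A, slot 7 ⇒ 0x1E007 (P1/RW1/US1/PS0)
  lvl1: tbl 0x1E, slot 18 ⇒ 0x21007 (P1/RW1/US1/PS0)
  ✓ 0x21F4A  — 2 lookups
#1 VA=0x341B0E5 (w,kernel):
  lvl0: tbl 0x1A, slot 26 ⇒ 0x23007 (P1/RW1/US1/PS0)
  lvl1: tbl 0x23, slot 27 ⇒ 0x27005 (P1/RW0/US1/PS0)
  ✗ PROTECTION_VIOLATION  [2 reads]
#2 VA=0x1413E7F (r,user):
  lvl0: tbl 0x1A, slot 10 ⇒ 0x29007 (P1/RW1/US1/PS0)
  lvl1: tbl 0x29, slot 19 ⇒ 0x5B000 (P0/RW0/US0/PS0)
  ✗ PAGE_NOT_PRESENT  [2 reads]

Access #2 PA: FAULT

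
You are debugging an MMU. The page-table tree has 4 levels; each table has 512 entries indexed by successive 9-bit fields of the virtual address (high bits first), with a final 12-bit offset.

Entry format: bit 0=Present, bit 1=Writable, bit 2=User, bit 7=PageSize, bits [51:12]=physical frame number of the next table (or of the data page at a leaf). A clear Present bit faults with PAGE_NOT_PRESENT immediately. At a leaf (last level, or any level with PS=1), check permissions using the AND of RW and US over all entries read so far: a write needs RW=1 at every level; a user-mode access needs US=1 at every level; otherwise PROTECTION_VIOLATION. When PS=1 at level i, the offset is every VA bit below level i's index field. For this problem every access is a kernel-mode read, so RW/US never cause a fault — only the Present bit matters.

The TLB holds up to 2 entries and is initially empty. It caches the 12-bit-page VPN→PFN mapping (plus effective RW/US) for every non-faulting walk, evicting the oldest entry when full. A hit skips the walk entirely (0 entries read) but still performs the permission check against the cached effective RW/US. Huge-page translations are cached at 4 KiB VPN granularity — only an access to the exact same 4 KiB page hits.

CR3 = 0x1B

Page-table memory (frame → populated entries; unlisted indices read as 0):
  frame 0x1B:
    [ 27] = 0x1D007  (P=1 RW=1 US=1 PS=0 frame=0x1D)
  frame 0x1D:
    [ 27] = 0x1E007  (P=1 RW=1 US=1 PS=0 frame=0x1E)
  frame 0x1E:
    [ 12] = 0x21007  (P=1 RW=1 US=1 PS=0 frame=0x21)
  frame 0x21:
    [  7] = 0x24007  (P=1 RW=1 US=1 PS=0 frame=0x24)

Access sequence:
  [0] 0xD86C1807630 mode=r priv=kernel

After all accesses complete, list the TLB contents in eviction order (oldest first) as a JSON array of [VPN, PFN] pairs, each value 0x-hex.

Per-access translation:
#0 VA=0xD86C1807630 (r,kernel):
  lvl0: tbl 0x1B, slot 27 ⇒ 0x1D007 (P1/RW1/US1/PS0)
  lvl1: tbl 0x1D, slot 27 ⇒ 0x1E007 (P1/RW1/US1/PS0)
  lvl2: tbl 0x1E, slot 12 ⇒ 0x21007 (P1/RW1/US1/PS0)
  lvl3: tbl 0x21, slot 7 ⇒ 0x24007 (P1/RW1/US1/PS0)
  → PA=0x24630  (4 entries read)

TLB: [["0xD86C1807", "0x24"]]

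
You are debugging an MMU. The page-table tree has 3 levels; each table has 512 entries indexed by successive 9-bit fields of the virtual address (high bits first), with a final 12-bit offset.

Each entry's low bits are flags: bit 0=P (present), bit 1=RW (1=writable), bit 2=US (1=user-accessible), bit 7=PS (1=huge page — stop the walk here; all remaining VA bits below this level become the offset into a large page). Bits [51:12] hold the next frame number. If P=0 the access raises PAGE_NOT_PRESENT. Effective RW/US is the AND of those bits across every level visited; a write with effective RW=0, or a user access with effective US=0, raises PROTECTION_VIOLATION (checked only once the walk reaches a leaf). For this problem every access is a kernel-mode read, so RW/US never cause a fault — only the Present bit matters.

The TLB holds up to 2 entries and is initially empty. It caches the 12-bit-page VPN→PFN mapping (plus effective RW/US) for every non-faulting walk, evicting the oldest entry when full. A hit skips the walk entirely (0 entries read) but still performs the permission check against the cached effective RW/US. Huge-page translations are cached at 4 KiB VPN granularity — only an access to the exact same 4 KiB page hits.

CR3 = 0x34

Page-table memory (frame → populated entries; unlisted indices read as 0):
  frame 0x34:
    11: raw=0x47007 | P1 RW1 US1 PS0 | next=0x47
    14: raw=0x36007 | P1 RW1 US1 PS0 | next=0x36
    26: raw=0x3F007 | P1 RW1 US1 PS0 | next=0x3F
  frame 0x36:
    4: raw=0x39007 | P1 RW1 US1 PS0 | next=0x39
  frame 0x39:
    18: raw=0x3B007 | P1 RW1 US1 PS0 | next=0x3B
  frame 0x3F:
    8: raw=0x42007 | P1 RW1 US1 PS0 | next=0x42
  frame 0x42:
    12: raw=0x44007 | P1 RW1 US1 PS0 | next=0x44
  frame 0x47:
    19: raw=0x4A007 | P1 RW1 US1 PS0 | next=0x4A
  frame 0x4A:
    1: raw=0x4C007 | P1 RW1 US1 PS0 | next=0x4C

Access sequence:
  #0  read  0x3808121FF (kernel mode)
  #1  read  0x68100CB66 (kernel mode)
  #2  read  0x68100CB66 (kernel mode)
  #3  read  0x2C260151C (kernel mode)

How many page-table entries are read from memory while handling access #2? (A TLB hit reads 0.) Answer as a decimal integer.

Walk each access:
#0 VA=0x3808121FF (r,kernel):
  L0 @0x34[14] → 0x36007  P=1,RW=1,US=1,PS=0
  L1 @0x36[4] → 0x39007  P=1,RW=1,US=1,PS=0
  L2 @0x39[18] → 0x3B007  P=1,RW=1,US=1,PS=0
  → PA=0x3B1FF  (3 entries read)
#1 VA=0x68100CB66 (r,kernel):
  L0 @0x34[26] → 0x3F007  P=1,RW=1,US=1,PS=0
  L1 @0x3F[8] → 0x42007  P=1,RW=1,US=1,PS=0
  L2 @0x42[12] → 0x44007  P=1,RW=1,US=1,PS=0
  → PA=0x44B66  (3 entries read)
#2 VA=0x68100CB66 (r,kernel):
  TLB hit vpn=0x68100C → PA=0x44B66
#3 VA=0x2C260151C (r,kernel):
  L0 @0x34[11] → 0x47007  P=1,RW=1,US=1,PS=0
  L1 @0x47[19] → 0x4A007  P=1,RW=1,US=1,PS=0
  L2 @0x4A[1] → 0x4C007  P=1,RW=1,US=1,PS=0
  → PA=0x4C51C  (3 entries read)

Entries read for #2: 0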